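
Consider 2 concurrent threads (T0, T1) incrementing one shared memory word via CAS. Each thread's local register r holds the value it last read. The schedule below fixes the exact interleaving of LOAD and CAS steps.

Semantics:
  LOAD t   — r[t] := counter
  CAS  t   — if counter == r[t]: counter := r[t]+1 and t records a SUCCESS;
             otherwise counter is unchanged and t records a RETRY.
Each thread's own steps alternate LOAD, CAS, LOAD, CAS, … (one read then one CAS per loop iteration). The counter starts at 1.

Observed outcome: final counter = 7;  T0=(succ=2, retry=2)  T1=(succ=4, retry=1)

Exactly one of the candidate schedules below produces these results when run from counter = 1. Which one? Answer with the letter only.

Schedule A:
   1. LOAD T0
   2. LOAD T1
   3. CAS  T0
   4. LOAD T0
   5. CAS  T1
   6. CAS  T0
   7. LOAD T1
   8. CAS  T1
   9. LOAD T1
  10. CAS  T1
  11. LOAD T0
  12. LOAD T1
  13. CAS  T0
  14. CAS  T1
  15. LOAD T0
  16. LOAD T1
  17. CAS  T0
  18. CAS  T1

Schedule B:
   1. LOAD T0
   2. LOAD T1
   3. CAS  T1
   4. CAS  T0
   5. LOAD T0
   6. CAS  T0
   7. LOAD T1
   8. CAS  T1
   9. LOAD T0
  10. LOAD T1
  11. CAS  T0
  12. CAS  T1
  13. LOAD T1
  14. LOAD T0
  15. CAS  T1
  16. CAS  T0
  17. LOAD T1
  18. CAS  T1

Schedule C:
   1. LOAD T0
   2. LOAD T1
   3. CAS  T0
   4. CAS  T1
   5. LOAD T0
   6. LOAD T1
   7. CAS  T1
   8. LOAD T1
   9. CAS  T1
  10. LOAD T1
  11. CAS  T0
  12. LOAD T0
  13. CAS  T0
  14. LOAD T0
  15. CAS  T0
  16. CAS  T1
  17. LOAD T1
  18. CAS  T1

Run B:
T0 LOAD — after: cnt=1, r=1 — load
T1 LOAD — after: cnt=1, r=1 — load
T1 CAS — after: cnt=2, r=1 — ok
T0 CAS — after: cnt=2, r=1 — retry
T0 LOAD — after: cnt=2, r=2 — load
T0 CAS — after: cnt=3, r=2 — ok
T1 LOAD — after: cnt=3, r=3 — load
T1 CAS — after: cnt=4, r=3 — ok
T0 LOAD — after: cnt=4, r=4 — load
T1 LOAD — after: cnt=4, r=4 — load
T0 CAS — after: cnt=5, r=4 — ok
T1 CAS — after: cnt=5, r=4 — retry
T1 LOAD — after: cnt=5, r=5 — load
T0 LOAD — after: cnt=5, r=5 — load
T1 CAS — after: cnt=6, r=5 — ok
T0 CAS — after: cnt=6, r=5 — retry
T1 LOAD — after: cnt=6, r=6 — load
T1 CAS — after: cnt=7, r=6 — ok

B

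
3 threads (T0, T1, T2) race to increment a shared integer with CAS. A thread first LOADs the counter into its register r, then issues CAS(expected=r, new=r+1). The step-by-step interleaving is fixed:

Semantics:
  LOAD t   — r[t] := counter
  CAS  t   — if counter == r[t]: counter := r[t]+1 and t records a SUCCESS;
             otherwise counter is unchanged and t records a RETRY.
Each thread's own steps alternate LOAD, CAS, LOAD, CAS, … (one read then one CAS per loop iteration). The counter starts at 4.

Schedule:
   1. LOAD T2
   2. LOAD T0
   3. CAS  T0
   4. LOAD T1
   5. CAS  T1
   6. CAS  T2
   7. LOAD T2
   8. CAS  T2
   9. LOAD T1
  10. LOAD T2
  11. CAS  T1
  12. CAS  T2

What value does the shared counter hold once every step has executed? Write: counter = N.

counter = 8

T2 LOAD — after: cnt=4, r=4 — load
T0 LOAD — after: cnt=4, r=4 — load
T0 CAS — after: cnt=5, r=4 — ok
T1 LOAD — after: cnt=5, r=5 — load
T1 CAS — after: cnt=6, r=5 — ok
T2 CAS — after: cnt=6, r=4 — retry
T2 LOAD — after: cnt=6, r=6 — load
T2 CAS — after: cnt=7, r=6 — ok
T1 LOAD — after: cnt=7, r=7 — load
T2 LOAD — after: cnt=7, r=7 — load
T1 CAS — after: cnt=8, r=7 — ok
T2 CAS — after: cnt=8, r=7 — retry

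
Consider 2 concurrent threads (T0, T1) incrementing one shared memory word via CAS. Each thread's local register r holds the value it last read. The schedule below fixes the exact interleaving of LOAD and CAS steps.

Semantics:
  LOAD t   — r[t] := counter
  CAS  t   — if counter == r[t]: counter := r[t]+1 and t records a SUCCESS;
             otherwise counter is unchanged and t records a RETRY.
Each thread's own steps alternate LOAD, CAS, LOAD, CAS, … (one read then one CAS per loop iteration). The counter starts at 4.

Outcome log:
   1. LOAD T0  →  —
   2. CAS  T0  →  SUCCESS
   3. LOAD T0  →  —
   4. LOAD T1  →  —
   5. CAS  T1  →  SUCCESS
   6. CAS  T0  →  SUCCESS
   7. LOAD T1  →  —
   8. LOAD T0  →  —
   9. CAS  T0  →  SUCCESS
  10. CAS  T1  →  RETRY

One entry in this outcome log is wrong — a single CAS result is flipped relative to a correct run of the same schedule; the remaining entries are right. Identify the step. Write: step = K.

step = 6

Re-executing:
   1) LOAD T0:  M=4  r_T0=4
   2) CAS  T0:  M=5  r_T0=4 ✓
   3) LOAD T0:  M=5  r_T0=5
   4) LOAD T1:  M=5  r_T1=5
   5) CAS  T1:  M=6  r_T1=5 ✓
   6) CAS  T0:  M=6  r_T0=5 ✗
   7) LOAD T1:  M=6  r_T1=6
   8) LOAD T0:  M=6  r_T0=6
   9) CAS  T0:  M=7  r_T0=6 ✓
  10) CAS  T1:  M=7  r_T1=6 ✗
Flip is step 6.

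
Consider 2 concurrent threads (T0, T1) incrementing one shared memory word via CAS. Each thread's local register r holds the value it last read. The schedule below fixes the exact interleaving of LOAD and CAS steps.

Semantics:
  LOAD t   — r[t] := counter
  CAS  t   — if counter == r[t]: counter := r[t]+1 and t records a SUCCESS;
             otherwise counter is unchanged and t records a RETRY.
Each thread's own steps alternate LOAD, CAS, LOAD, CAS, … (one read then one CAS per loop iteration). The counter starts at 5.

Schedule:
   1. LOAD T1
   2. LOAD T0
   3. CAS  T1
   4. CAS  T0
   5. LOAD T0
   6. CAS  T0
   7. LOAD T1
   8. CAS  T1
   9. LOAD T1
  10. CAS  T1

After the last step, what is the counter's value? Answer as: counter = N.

counter = 9

1. LOAD T1 → mem=5 r[T1]=5 [LOAD]
2. LOAD T0 → mem=5 r[T0]=5 [LOAD]
3. CAS T1 → mem=6 r[T1]=5 [OK]
4. CAS T0 → mem=6 r[T0]=5 [RETRY]
5. LOAD T0 → mem=6 r[T0]=6 [LOAD]
6. CAS T0 → mem=7 r[T0]=6 [OK]
7. LOAD T1 → mem=7 r[T1]=7 [LOAD]
8. CAS T1 → mem=8 r[T1]=7 [OK]
9. LOAD T1 → mem=8 r[T1]=8 [LOAD]
10. CAS T1 → mem=9 r[T1]=8 [OK]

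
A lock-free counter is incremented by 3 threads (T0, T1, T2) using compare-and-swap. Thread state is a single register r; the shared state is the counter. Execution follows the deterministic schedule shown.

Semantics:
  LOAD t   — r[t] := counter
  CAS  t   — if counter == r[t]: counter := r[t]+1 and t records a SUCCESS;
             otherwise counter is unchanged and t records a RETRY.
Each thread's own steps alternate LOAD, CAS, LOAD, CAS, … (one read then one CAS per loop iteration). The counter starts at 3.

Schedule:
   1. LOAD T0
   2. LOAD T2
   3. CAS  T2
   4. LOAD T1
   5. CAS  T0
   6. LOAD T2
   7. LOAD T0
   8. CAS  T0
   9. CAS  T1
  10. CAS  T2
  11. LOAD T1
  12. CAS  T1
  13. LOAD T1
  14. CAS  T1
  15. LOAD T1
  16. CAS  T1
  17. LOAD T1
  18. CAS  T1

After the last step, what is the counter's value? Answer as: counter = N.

counter = 9

1. LOAD T0 → mem=3 r[T0]=3 [LOAD]
2. LOAD T2 → mem=3 r[T2]=3 [LOAD]
3. CAS T2 → mem=4 r[T2]=3 [OK]
4. LOAD T1 → mem=4 r[T1]=4 [LOAD]
5. CAS T0 → mem=4 r[T0]=3 [RETRY]
6. LOAD T2 → mem=4 r[T2]=4 [LOAD]
7. LOAD T0 → mem=4 r[T0]=4 [LOAD]
8. CAS T0 → mem=5 r[T0]=4 [OK]
9. CAS T1 → mem=5 r[T1]=4 [RETRY]
10. CAS T2 → mem=5 r[T2]=4 [RETRY]
11. LOAD T1 → mem=5 r[T1]=5 [LOAD]
12. CAS T1 → mem=6 r[T1]=5 [OK]
13. LOAD T1 → mem=6 r[T1]=6 [LOAD]
14. CAS T1 → mem=7 r[T1]=6 [OK]
15. LOAD T1 → mem=7 r[T1]=7 [LOAD]
16. CAS T1 → mem=8 r[T1]=7 [OK]
17. LOAD T1 → mem=8 r[T1]=8 [LOAD]
18. CAS T1 → mem=9 r[T1]=8 [OK]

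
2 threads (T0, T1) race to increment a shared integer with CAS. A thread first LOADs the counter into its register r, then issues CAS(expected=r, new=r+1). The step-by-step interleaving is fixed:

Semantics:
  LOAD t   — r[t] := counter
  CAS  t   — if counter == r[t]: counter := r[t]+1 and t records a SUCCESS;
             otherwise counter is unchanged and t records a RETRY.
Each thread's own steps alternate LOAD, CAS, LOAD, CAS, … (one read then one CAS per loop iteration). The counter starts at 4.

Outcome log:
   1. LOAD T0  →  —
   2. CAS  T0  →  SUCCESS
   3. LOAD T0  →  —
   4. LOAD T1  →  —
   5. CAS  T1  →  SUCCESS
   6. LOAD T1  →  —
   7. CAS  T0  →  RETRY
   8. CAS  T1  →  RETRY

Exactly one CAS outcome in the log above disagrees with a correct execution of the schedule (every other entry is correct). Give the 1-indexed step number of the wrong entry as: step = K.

step = 8

Correct run:
1. LOAD T0 → mem=4 r[T0]=4 [LOAD]
2. CAS T0 → mem=5 r[T0]=4 [OK]
3. LOAD T0 → mem=5 r[T0]=5 [LOAD]
4. LOAD T1 → mem=5 r[T1]=5 [LOAD]
5. CAS T1 → mem=6 r[T1]=5 [OK]
6. LOAD T1 → mem=6 r[T1]=6 [LOAD]
7. CAS T0 → mem=6 r[T0]=5 [RETRY]
8. CAS T1 → mem=7 r[T1]=6 [OK]
Flip is step 8.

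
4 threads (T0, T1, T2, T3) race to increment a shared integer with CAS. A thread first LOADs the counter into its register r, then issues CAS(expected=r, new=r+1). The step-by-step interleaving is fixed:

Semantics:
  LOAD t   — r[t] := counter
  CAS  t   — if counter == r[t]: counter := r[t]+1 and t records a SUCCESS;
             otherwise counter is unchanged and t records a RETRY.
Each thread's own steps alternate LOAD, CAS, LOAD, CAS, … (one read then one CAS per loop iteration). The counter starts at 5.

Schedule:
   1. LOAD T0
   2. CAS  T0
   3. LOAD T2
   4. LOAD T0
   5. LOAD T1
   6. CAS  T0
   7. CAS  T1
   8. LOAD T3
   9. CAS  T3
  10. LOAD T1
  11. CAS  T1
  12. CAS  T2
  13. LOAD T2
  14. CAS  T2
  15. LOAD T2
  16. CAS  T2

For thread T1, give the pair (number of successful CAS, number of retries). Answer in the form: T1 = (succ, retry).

T1 = (1, 1)

step 1: T0 LOAD ⇒ load; ctr=5 reg=5
step 2: T0 CAS ⇒ ok; ctr=6 reg=5
step 3: T2 LOAD ⇒ load; ctr=6 reg=6
step 4: T0 LOAD ⇒ load; ctr=6 reg=6
step 5: T1 LOAD ⇒ load; ctr=6 reg=6
step 6: T0 CAS ⇒ ok; ctr=7 reg=6
step 7: T1 CAS ⇒ retry; ctr=7 reg=6
step 8: T3 LOAD ⇒ load; ctr=7 reg=7
step 9: T3 CAS ⇒ ok; ctr=8 reg=7
step 10: T1 LOAD ⇒ load; ctr=8 reg=8
step 11: T1 CAS ⇒ ok; ctr=9 reg=8
step 12: T2 CAS ⇒ retry; ctr=9 reg=6
step 13: T2 LOAD ⇒ load; ctr=9 reg=9
step 14: T2 CAS ⇒ ok; ctr=10 reg=9
step 15: T2 LOAD ⇒ load; ctr=10 reg=10
step 16: T2 CAS ⇒ ok; ctr=11 reg=10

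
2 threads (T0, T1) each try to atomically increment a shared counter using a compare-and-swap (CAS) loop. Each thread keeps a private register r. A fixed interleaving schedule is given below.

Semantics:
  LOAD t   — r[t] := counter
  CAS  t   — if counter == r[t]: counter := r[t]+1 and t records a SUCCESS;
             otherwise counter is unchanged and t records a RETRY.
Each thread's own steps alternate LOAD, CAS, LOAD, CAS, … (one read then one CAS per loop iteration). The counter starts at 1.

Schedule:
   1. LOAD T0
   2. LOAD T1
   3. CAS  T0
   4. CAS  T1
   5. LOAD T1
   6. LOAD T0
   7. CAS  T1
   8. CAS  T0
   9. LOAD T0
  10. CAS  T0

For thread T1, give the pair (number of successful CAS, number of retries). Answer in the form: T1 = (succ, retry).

T1 = (1, 1)

step 1: T0 LOAD ⇒ load; ctr=1 reg=1
step 2: T1 LOAD ⇒ load; ctr=1 reg=1
step 3: T0 CAS ⇒ ok; ctr=2 reg=1
step 4: T1 CAS ⇒ retry; ctr=2 reg=1
step 5: T1 LOAD ⇒ load; ctr=2 reg=2
step 6: T0 LOAD ⇒ load; ctr=2 reg=2
step 7: T1 CAS ⇒ ok; ctr=3 reg=2
step 8: T0 CAS ⇒ retry; ctr=3 reg=2
step 9: T0 LOAD ⇒ load; ctr=3 reg=3
step 10: T0 CAS ⇒ ok; ctr=4 reg=3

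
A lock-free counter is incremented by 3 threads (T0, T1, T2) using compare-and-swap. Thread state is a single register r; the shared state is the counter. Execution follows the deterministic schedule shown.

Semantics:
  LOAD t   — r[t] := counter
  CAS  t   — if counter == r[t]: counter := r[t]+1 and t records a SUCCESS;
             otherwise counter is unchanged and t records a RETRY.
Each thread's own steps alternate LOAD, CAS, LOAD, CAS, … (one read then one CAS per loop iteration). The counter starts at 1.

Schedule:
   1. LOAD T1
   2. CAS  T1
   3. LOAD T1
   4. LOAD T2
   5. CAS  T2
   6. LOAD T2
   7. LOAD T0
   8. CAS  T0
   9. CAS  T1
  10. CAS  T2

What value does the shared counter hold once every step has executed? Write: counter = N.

counter = 4

[1] T1.load  rd  (counter 1, T1.r 1)
[2] T1.cas  hit  (counter 2, T1.r 1)
[3] T1.load  rd  (counter 2, T1.r 2)
[4] T2.load  rd  (counter 2, T2.r 2)
[5] T2.cas  hit  (counter 3, T2.r 2)
[6] T2.load  rd  (counter 3, T2.r 3)
[7] T0.load  rd  (counter 3, T0.r 3)
[8] T0.cas  hit  (counter 4, T0.r 3)
[9] T1.cas  miss  (counter 4, T1.r 2)
[10] T2.cas  miss  (counter 4, T2.r 3)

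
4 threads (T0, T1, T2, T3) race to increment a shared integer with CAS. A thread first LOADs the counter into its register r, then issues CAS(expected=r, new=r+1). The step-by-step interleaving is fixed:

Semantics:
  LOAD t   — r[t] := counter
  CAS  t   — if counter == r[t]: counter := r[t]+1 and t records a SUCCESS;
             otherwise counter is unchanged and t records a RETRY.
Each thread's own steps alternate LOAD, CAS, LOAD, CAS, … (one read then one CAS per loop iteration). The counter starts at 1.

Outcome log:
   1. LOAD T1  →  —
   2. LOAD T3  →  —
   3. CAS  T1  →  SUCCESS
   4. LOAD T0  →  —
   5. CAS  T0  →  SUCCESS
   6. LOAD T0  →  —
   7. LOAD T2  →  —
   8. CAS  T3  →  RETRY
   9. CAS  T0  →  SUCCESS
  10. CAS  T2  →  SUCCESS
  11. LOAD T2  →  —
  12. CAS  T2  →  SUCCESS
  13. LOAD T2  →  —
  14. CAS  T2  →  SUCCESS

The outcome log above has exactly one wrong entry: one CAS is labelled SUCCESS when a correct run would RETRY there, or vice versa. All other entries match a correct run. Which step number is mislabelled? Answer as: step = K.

step = 10

Re-executing:
   1) LOAD T1:  M=1  r_T1=1
   2) LOAD T3:  M=1  r_T3=1
   3) CAS  T1:  M=2  r_T1=1 ✓
   4) LOAD T0:  M=2  r_T0=2
   5) CAS  T0:  M=3  r_T0=2 ✓
   6) LOAD T0:  M=3  r_T0=3
   7) LOAD T2:  M=3  r_T2=3
   8) CAS  T3:  M=3  r_T3=1 ✗
   9) CAS  T0:  M=4  r_T0=3 ✓
  10) CAS  T2:  M=4  r_T2=3 ✗
  11) LOAD T2:  M=4  r_T2=4
  12) CAS  T2:  M=5  r_T2=4 ✓
  13) LOAD T2:  M=5  r_T2=5
  14) CAS  T2:  M=6  r_T2=5 ✓
Flip is step 10.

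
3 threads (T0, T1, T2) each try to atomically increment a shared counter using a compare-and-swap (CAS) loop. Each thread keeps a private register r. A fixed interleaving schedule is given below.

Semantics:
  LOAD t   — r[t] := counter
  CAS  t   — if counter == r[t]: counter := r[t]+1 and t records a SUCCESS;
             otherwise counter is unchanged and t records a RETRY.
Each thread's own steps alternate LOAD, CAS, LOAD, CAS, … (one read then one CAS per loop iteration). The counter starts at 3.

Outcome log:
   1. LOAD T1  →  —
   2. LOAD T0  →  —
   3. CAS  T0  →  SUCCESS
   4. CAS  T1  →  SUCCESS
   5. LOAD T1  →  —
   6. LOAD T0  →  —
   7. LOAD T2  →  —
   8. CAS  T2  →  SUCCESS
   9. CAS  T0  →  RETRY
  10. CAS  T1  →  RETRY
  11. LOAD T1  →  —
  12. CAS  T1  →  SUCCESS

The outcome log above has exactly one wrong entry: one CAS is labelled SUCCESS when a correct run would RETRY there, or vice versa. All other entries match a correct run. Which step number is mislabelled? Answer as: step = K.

step = 4

Re-executing:
step 1: T1 LOAD ⇒ load; ctr=3 reg=3
step 2: T0 LOAD ⇒ load; ctr=3 reg=3
step 3: T0 CAS ⇒ ok; ctr=4 reg=3
step 4: T1 CAS ⇒ retry; ctr=4 reg=3
step 5: T1 LOAD ⇒ load; ctr=4 reg=4
step 6: T0 LOAD ⇒ load; ctr=4 reg=4
step 7: T2 LOAD ⇒ load; ctr=4 reg=4
step 8: T2 CAS ⇒ ok; ctr=5 reg=4
step 9: T0 CAS ⇒ retry; ctr=5 reg=4
step 10: T1 CAS ⇒ retry; ctr=5 reg=4
step 11: T1 LOAD ⇒ load; ctr=5 reg=5
step 12: T1 CAS ⇒ ok; ctr=6 reg=5
Flip is step 4.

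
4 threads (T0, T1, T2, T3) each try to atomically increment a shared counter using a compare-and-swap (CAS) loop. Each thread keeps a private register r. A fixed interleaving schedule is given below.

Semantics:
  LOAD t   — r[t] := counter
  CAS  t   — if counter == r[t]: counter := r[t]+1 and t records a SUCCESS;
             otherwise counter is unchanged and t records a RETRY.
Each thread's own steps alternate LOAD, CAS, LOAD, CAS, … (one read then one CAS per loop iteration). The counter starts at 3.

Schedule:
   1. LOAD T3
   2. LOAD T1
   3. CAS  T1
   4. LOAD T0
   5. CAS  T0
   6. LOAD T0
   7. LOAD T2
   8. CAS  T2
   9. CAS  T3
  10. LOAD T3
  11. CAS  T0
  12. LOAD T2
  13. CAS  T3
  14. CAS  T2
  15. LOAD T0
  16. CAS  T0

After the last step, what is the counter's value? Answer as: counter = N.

counter = 8

1. LOAD T3 → mem=3 r[T3]=3 [LOAD]
2. LOAD T1 → mem=3 r[T1]=3 [LOAD]
3. CAS T1 → mem=4 r[T1]=3 [OK]
4. LOAD T0 → mem=4 r[T0]=4 [LOAD]
5. CAS T0 → mem=5 r[T0]=4 [OK]
6. LOAD T0 → mem=5 r[T0]=5 [LOAD]
7. LOAD T2 → mem=5 r[T2]=5 [LOAD]
8. CAS T2 → mem=6 r[T2]=5 [OK]
9. CAS T3 → mem=6 r[T3]=3 [RETRY]
10. LOAD T3 → mem=6 r[T3]=6 [LOAD]
11. CAS T0 → mem=6 r[T0]=5 [RETRY]
12. LOAD T2 → mem=6 r[T2]=6 [LOAD]
13. CAS T3 → mem=7 r[T3]=6 [OK]
14. CAS T2 → mem=7 r[T2]=6 [RETRY]
15. LOAD T0 → mem=7 r[T0]=7 [LOAD]
16. CAS T0 → mem=8 r[T0]=7 [OK]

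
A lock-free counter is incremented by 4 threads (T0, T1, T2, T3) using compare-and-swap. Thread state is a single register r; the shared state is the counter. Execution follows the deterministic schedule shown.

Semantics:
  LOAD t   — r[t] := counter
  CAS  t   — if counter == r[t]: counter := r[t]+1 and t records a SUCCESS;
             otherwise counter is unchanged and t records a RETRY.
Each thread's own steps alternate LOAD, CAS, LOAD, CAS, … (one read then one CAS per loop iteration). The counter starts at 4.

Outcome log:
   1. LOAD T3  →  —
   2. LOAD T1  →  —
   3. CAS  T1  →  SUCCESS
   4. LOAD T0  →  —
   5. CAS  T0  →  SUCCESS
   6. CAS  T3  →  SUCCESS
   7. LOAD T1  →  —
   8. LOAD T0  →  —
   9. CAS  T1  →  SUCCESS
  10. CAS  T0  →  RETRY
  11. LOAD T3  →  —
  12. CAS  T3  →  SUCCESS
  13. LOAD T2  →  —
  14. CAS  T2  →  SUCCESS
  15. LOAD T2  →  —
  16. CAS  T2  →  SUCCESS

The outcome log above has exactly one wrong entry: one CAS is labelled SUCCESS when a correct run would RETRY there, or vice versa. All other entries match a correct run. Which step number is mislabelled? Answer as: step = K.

Reference trace:
   1) LOAD T3:  M=4  r_T3=4
   2) LOAD T1:  M=4  r_T1=4
   3) CAS  T1:  M=5  r_T1=4 ✓
   4) LOAD T0:  M=5  r_T0=5
   5) CAS  T0:  M=6  r_T0=5 ✓
   6) CAS  T3:  M=6  r_T3=4 ✗
   7) LOAD T1:  M=6  r_T1=6
   8) LOAD T0:  M=6  r_T0=6
   9) CAS  T1:  M=7  r_T1=6 ✓
  10) CAS  T0:  M=7  r_T0=6 ✗
  11) LOAD T3:  M=7  r_T3=7
  12) CAS  T3:  M=8  r_T3=7 ✓
  13) LOAD T2:  M=8  r_T2=8
  14) CAS  T2:  M=9  r_T2=8 ✓
  15) LOAD T2:  M=9  r_T2=9
  16) CAS  T2:  M=10  r_T2=9 ✓
Flip is step 6.

step = 6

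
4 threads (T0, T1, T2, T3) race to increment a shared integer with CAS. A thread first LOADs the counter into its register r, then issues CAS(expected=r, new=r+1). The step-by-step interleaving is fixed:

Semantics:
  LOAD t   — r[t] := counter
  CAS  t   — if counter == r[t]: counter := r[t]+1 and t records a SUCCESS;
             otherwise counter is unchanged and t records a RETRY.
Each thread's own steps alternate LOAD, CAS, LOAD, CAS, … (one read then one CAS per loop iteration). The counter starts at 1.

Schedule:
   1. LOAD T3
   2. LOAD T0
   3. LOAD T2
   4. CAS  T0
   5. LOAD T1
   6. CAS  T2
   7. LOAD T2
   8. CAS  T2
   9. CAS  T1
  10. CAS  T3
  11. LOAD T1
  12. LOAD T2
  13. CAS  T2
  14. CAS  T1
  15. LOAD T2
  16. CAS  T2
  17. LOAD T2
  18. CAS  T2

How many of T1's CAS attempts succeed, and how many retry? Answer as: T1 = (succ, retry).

T1 = (0, 2)

   1) LOAD T3:  M=1  r_T3=1
   2) LOAD T0:  M=1  r_T0=1
   3) LOAD T2:  M=1  r_T2=1
   4) CAS  T0:  M=2  r_T0=1 ✓
   5) LOAD T1:  M=2  r_T1=2
   6) CAS  T2:  M=2  r_T2=1 ✗
   7) LOAD T2:  M=2  r_T2=2
   8) CAS  T2:  M=3  r_T2=2 ✓
   9) CAS  T1:  M=3  r_T1=2 ✗
  10) CAS  T3:  M=3  r_T3=1 ✗
  11) LOAD T1:  M=3  r_T1=3
  12) LOAD T2:  M=3  r_T2=3
  13) CAS  T2:  M=4  r_T2=3 ✓
  14) CAS  T1:  M=4  r_T1=3 ✗
  15) LOAD T2:  M=4  r_T2=4
  16) CAS  T2:  M=5  r_T2=4 ✓
  17) LOAD T2:  M=5  r_T2=5
  18) CAS  T2:  M=6  r_T2=5 ✓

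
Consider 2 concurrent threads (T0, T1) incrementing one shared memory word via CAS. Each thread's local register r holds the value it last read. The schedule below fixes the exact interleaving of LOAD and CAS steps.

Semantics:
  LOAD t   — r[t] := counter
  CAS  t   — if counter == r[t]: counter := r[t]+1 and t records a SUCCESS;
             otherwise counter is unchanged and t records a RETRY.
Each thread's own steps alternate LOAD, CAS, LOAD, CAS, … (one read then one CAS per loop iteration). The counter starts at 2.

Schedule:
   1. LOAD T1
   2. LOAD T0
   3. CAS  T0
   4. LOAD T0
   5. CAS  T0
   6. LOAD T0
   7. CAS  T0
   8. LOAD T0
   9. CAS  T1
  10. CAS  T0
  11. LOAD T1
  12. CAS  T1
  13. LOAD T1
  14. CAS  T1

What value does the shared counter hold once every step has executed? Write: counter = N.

[1] T1.load  rd  (counter 2, T1.r 2)
[2] T0.load  rd  (counter 2, T0.r 2)
[3] T0.cas  hit  (counter 3, T0.r 2)
[4] T0.load  rd  (counter 3, T0.r 3)
[5] T0.cas  hit  (counter 4, T0.r 3)
[6] T0.load  rd  (counter 4, T0.r 4)
[7] T0.cas  hit  (counter 5, T0.r 4)
[8] T0.load  rd  (counter 5, T0.r 5)
[9] T1.cas  miss  (counter 5, T1.r 2)
[10] T0.cas  hit  (counter 6, T0.r 5)
[11] T1.load  rd  (counter 6, T1.r 6)
[12] T1.cas  hit  (counter 7, T1.r 6)
[13] T1.load  rd  (counter 7, T1.r 7)
[14] T1.cas  hit  (counter 8, T1.r 7)

counter = 8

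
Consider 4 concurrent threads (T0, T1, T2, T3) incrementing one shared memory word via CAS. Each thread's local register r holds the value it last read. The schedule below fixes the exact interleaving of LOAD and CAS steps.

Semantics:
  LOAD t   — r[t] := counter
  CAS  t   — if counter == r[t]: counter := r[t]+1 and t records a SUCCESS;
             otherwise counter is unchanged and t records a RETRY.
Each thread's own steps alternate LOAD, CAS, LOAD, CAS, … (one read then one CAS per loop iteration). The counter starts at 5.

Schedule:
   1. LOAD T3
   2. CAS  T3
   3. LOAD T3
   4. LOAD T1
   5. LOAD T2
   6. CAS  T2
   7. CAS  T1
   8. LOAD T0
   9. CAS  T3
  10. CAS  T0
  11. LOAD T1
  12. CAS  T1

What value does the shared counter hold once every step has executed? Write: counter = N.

counter = 9

1. LOAD T3 → mem=5 r[T3]=5 [LOAD]
2. CAS T3 → mem=6 r[T3]=5 [OK]
3. LOAD T3 → mem=6 r[T3]=6 [LOAD]
4. LOAD T1 → mem=6 r[T1]=6 [LOAD]
5. LOAD T2 → mem=6 r[T2]=6 [LOAD]
6. CAS T2 → mem=7 r[T2]=6 [OK]
7. CAS T1 → mem=7 r[T1]=6 [RETRY]
8. LOAD T0 → mem=7 r[T0]=7 [LOAD]
9. CAS T3 → mem=7 r[T3]=6 [RETRY]
10. CAS T0 → mem=8 r[T0]=7 [OK]
11. LOAD T1 → mem=8 r[T1]=8 [LOAD]
12. CAS T1 → mem=9 r[T1]=8 [OK]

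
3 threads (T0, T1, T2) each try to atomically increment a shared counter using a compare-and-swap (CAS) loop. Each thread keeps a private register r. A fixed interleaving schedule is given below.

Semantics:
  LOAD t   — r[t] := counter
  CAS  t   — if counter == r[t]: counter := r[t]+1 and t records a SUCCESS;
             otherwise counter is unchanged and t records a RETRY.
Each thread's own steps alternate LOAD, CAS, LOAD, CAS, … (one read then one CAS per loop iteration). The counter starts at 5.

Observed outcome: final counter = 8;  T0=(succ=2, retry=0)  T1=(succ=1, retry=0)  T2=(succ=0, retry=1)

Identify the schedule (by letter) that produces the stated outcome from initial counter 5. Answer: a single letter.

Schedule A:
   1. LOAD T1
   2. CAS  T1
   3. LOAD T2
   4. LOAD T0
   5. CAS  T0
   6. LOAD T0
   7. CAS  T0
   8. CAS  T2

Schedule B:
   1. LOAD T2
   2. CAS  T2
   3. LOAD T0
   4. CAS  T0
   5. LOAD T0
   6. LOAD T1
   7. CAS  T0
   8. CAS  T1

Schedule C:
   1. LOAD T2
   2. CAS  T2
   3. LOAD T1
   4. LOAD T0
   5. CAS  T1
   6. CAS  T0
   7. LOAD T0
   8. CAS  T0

A

Tracing schedule A:
1. LOAD T1 → mem=5 r[T1]=5 [LOAD]
2. CAS T1 → mem=6 r[T1]=5 [OK]
3. LOAD T2 → mem=6 r[T2]=6 [LOAD]
4. LOAD T0 → mem=6 r[T0]=6 [LOAD]
5. CAS T0 → mem=7 r[T0]=6 [OK]
6. LOAD T0 → mem=7 r[T0]=7 [LOAD]
7. CAS T0 → mem=8 r[T0]=7 [OK]
8. CAS T2 → mem=8 r[T2]=6 [RETRY]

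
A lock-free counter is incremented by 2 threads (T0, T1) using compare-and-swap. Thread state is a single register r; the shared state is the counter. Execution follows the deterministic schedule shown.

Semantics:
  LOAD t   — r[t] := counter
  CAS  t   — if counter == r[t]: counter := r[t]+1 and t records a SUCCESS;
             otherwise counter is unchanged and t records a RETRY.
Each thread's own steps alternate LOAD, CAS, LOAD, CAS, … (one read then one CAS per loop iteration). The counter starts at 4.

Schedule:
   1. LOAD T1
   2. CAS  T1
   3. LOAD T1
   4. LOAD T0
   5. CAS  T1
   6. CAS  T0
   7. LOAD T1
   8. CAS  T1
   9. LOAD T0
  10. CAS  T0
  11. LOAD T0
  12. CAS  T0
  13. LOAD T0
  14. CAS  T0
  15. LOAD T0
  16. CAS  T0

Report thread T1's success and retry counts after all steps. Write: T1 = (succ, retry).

T1 = (3, 0)

step 1: T1 LOAD ⇒ load; ctr=4 reg=4
step 2: T1 CAS ⇒ ok; ctr=5 reg=4
step 3: T1 LOAD ⇒ load; ctr=5 reg=5
step 4: T0 LOAD ⇒ load; ctr=5 reg=5
step 5: T1 CAS ⇒ ok; ctr=6 reg=5
step 6: T0 CAS ⇒ retry; ctr=6 reg=5
step 7: T1 LOAD ⇒ load; ctr=6 reg=6
step 8: T1 CAS ⇒ ok; ctr=7 reg=6
step 9: T0 LOAD ⇒ load; ctr=7 reg=7
step 10: T0 CAS ⇒ ok; ctr=8 reg=7
step 11: T0 LOAD ⇒ load; ctr=8 reg=8
step 12: T0 CAS ⇒ ok; ctr=9 reg=8
step 13: T0 LOAD ⇒ load; ctr=9 reg=9
step 14: T0 CAS ⇒ ok; ctr=10 reg=9
step 15: T0 LOAD ⇒ load; ctr=10 reg=10
step 16: T0 CAS ⇒ ok; ctr=11 reg=10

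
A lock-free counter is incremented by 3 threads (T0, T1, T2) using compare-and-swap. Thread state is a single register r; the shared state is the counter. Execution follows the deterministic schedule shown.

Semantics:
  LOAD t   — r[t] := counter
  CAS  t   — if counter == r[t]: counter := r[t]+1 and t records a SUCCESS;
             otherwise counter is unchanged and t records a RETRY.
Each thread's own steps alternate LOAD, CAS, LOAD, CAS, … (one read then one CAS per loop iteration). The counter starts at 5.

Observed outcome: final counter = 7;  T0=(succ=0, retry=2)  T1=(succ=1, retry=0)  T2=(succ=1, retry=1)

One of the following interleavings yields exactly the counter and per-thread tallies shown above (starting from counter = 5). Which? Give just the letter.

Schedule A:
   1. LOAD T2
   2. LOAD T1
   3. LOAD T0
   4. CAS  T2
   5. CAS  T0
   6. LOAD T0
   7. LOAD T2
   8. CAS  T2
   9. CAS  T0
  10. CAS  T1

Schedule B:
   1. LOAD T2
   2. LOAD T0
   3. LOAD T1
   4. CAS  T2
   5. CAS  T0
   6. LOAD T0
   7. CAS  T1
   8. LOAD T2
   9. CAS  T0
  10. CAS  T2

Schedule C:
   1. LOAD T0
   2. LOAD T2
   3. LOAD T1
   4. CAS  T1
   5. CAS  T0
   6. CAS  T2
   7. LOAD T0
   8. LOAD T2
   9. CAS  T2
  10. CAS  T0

Tracing schedule C:
step 1: T0 LOAD ⇒ load; ctr=5 reg=5
step 2: T2 LOAD ⇒ load; ctr=5 reg=5
step 3: T1 LOAD ⇒ load; ctr=5 reg=5
step 4: T1 CAS ⇒ ok; ctr=6 reg=5
step 5: T0 CAS ⇒ retry; ctr=6 reg=5
step 6: T2 CAS ⇒ retry; ctr=6 reg=5
step 7: T0 LOAD ⇒ load; ctr=6 reg=6
step 8: T2 LOAD ⇒ load; ctr=6 reg=6
step 9: T2 CAS ⇒ ok; ctr=7 reg=6
step 10: T0 CAS ⇒ retry; ctr=7 reg=6

C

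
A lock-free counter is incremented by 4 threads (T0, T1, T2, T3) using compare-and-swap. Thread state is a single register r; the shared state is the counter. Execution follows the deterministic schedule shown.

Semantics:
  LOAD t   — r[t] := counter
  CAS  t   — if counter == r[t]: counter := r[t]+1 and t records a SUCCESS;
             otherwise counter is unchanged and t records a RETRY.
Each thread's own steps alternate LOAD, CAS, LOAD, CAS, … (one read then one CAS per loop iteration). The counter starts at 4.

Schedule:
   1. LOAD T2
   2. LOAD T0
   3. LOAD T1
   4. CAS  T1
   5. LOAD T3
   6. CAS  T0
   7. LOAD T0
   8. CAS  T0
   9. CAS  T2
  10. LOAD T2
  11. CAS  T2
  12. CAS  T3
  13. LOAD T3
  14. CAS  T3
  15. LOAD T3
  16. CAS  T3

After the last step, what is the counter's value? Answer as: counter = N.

step 1: T2 LOAD ⇒ load; ctr=4 reg=4
step 2: T0 LOAD ⇒ load; ctr=4 reg=4
step 3: T1 LOAD ⇒ load; ctr=4 reg=4
step 4: T1 CAS ⇒ ok; ctr=5 reg=4
step 5: T3 LOAD ⇒ load; ctr=5 reg=5
step 6: T0 CAS ⇒ retry; ctr=5 reg=4
step 7: T0 LOAD ⇒ load; ctr=5 reg=5
step 8: T0 CAS ⇒ ok; ctr=6 reg=5
step 9: T2 CAS ⇒ retry; ctr=6 reg=4
step 10: T2 LOAD ⇒ load; ctr=6 reg=6
step 11: T2 CAS ⇒ ok; ctr=7 reg=6
step 12: T3 CAS ⇒ retry; ctr=7 reg=5
step 13: T3 LOAD ⇒ load; ctr=7 reg=7
step 14: T3 CAS ⇒ ok; ctr=8 reg=7
step 15: T3 LOAD ⇒ load; ctr=8 reg=8
step 16: T3 CAS ⇒ ok; ctr=9 reg=8

counter = 9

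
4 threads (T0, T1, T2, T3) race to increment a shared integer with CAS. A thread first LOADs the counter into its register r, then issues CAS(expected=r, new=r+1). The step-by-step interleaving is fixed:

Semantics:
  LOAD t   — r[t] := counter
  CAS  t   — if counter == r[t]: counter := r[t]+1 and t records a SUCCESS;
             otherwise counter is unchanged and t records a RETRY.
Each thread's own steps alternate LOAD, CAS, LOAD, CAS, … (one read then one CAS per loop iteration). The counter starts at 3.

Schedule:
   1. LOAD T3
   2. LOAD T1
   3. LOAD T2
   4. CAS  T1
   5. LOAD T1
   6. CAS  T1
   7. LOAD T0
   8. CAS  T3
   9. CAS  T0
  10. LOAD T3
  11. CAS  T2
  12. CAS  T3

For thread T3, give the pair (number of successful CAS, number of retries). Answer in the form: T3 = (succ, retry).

   1) LOAD T3:  M=3  r_T3=3
   2) LOAD T1:  M=3  r_T1=3
   3) LOAD T2:  M=3  r_T2=3
   4) CAS  T1:  M=4  r_T1=3 ✓
   5) LOAD T1:  M=4  r_T1=4
   6) CAS  T1:  M=5  r_T1=4 ✓
   7) LOAD T0:  M=5  r_T0=5
   8) CAS  T3:  M=5  r_T3=3 ✗
   9) CAS  T0:  M=6  r_T0=5 ✓
  10) LOAD T3:  M=6  r_T3=6
  11) CAS  T2:  M=6  r_T2=3 ✗
  12) CAS  T3:  M=7  r_T3=6 ✓

T3 = (1, 1)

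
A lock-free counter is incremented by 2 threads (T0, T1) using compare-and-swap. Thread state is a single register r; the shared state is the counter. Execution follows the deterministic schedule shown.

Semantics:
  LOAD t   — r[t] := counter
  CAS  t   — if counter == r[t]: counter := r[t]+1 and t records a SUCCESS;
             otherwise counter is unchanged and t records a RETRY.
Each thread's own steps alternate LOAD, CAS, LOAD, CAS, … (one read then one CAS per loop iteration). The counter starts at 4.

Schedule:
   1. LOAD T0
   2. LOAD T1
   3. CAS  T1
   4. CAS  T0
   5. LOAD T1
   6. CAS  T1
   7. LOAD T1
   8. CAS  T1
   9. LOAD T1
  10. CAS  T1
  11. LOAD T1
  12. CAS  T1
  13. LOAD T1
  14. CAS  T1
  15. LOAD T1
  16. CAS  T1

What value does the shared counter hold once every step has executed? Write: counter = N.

counter = 11

[1] T0.load  rd  (counter 4, T0.r 4)
[2] T1.load  rd  (counter 4, T1.r 4)
[3] T1.cas  hit  (counter 5, T1.r 4)
[4] T0.cas  miss  (counter 5, T0.r 4)
[5] T1.load  rd  (counter 5, T1.r 5)
[6] T1.cas  hit  (counter 6, T1.r 5)
[7] T1.load  rd  (counter 6, T1.r 6)
[8] T1.cas  hit  (counter 7, T1.r 6)
[9] T1.load  rd  (counter 7, T1.r 7)
[10] T1.cas  hit  (counter 8, T1.r 7)
[11] T1.load  rd  (counter 8, T1.r 8)
[12] T1.cas  hit  (counter 9, T1.r 8)
[13] T1.load  rd  (counter 9, T1.r 9)
[14] T1.cas  hit  (counter 10, T1.r 9)
[15] T1.load  rd  (counter 10, T1.r 10)
[16] T1.cas  hit  (counter 11, T1.r 10)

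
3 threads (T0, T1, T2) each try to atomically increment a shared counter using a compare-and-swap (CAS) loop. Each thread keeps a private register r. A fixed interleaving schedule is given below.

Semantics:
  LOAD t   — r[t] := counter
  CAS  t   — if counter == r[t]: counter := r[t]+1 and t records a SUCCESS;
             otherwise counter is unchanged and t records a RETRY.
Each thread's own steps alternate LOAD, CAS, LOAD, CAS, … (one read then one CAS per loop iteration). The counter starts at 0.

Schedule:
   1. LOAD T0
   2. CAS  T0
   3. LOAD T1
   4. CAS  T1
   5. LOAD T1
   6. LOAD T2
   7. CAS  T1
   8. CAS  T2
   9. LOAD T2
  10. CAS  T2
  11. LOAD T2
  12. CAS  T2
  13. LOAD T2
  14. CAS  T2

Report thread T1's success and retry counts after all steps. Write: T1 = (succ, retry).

T0 LOAD — after: cnt=0, r=0 — load
T0 CAS — after: cnt=1, r=0 — ok
T1 LOAD — after: cnt=1, r=1 — load
T1 CAS — after: cnt=2, r=1 — ok
T1 LOAD — after: cnt=2, r=2 — load
T2 LOAD — after: cnt=2, r=2 — load
T1 CAS — after: cnt=3, r=2 — ok
T2 CAS — after: cnt=3, r=2 — retry
T2 LOAD — after: cnt=3, r=3 — load
T2 CAS — after: cnt=4, r=3 — ok
T2 LOAD — after: cnt=4, r=4 — load
T2 CAS — after: cnt=5, r=4 — ok
T2 LOAD — after: cnt=5, r=5 — load
T2 CAS — after: cnt=6, r=5 — ok

T1 = (2, 0)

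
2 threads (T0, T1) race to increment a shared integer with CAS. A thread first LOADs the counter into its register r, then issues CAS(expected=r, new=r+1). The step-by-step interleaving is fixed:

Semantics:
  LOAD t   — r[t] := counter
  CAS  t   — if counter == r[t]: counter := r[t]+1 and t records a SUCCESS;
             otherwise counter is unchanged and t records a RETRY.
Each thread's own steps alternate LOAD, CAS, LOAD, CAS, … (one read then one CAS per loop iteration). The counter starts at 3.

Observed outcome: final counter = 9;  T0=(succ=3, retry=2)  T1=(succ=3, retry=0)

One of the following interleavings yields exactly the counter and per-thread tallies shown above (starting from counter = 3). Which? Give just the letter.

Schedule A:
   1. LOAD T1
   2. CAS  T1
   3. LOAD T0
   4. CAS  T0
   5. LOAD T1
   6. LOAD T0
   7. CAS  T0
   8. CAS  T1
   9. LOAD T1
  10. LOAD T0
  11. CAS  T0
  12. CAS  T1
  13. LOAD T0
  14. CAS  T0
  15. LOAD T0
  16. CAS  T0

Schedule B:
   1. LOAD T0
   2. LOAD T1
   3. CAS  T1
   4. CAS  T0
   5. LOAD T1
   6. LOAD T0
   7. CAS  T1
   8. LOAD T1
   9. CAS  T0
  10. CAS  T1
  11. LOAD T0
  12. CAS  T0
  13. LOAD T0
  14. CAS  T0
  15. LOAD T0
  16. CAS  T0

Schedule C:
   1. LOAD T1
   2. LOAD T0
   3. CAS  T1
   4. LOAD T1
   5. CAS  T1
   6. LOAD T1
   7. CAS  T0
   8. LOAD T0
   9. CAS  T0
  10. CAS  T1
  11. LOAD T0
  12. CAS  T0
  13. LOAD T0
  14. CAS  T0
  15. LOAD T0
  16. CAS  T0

B

Simulating candidate B:
1. LOAD T0 → mem=3 r[T0]=3 [LOAD]
2. LOAD T1 → mem=3 r[T1]=3 [LOAD]
3. CAS T1 → mem=4 r[T1]=3 [OK]
4. CAS T0 → mem=4 r[T0]=3 [RETRY]
5. LOAD T1 → mem=4 r[T1]=4 [LOAD]
6. LOAD T0 → mem=4 r[T0]=4 [LOAD]
7. CAS T1 → mem=5 r[T1]=4 [OK]
8. LOAD T1 → mem=5 r[T1]=5 [LOAD]
9. CAS T0 → mem=5 r[T0]=4 [RETRY]
10. CAS T1 → mem=6 r[T1]=5 [OK]
11. LOAD T0 → mem=6 r[T0]=6 [LOAD]
12. CAS T0 → mem=7 r[T0]=6 [OK]
13. LOAD T0 → mem=7 r[T0]=7 [LOAD]
14. CAS T0 → mem=8 r[T0]=7 [OK]
15. LOAD T0 → mem=8 r[T0]=8 [LOAD]
16. CAS T0 → mem=9 r[T0]=8 [OK]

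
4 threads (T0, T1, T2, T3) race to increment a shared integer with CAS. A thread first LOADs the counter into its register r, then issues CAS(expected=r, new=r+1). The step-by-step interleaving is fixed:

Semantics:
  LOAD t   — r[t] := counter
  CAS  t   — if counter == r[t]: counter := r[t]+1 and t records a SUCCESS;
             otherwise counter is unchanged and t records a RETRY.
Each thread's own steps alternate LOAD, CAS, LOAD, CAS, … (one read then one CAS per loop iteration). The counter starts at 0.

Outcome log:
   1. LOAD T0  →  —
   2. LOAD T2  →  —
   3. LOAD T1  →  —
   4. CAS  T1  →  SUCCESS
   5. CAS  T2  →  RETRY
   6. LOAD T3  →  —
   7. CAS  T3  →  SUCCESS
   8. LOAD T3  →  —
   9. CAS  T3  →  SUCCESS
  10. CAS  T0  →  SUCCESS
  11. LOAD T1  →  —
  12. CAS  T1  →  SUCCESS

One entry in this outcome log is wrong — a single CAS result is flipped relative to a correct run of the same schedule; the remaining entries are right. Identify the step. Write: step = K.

step = 10

Re-executing:
1. LOAD T0 → mem=0 r[T0]=0 [LOAD]
2. LOAD T2 → mem=0 r[T2]=0 [LOAD]
3. LOAD T1 → mem=0 r[T1]=0 [LOAD]
4. CAS T1 → mem=1 r[T1]=0 [OK]
5. CAS T2 → mem=1 r[T2]=0 [RETRY]
6. LOAD T3 → mem=1 r[T3]=1 [LOAD]
7. CAS T3 → mem=2 r[T3]=1 [OK]
8. LOAD T3 → mem=2 r[T3]=2 [LOAD]
9. CAS T3 → mem=3 r[T3]=2 [OK]
10. CAS T0 → mem=3 r[T0]=0 [RETRY]
11. LOAD T1 → mem=3 r[T1]=3 [LOAD]
12. CAS T1 → mem=4 r[T1]=3 [OK]
Log disagrees first at step 10.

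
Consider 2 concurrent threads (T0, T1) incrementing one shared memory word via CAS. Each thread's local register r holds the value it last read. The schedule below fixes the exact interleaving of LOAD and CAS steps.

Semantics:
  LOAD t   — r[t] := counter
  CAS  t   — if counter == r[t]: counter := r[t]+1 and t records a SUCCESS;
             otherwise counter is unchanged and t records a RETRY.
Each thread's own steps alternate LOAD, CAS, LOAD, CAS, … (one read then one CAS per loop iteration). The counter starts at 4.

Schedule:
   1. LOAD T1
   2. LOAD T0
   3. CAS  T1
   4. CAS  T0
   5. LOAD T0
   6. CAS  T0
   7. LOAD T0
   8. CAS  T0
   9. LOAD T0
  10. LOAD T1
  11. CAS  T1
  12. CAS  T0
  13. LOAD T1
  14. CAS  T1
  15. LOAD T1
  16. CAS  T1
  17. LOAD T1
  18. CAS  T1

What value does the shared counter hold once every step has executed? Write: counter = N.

   1) LOAD T1:  M=4  r_T1=4
   2) LOAD T0:  M=4  r_T0=4
   3) CAS  T1:  M=5  r_T1=4 ✓
   4) CAS  T0:  M=5  r_T0=4 ✗
   5) LOAD T0:  M=5  r_T0=5
   6) CAS  T0:  M=6  r_T0=5 ✓
   7) LOAD T0:  M=6  r_T0=6
   8) CAS  T0:  M=7  r_T0=6 ✓
   9) LOAD T0:  M=7  r_T0=7
  10) LOAD T1:  M=7  r_T1=7
  11) CAS  T1:  M=8  r_T1=7 ✓
  12) CAS  T0:  M=8  r_T0=7 ✗
  13) LOAD T1:  M=8  r_T1=8
  14) CAS  T1:  M=9  r_T1=8 ✓
  15) LOAD T1:  M=9  r_T1=9
  16) CAS  T1:  M=10  r_T1=9 ✓
  17) LOAD T1:  M=10  r_T1=10
  18) CAS  T1:  M=11  r_T1=10 ✓

counter = 11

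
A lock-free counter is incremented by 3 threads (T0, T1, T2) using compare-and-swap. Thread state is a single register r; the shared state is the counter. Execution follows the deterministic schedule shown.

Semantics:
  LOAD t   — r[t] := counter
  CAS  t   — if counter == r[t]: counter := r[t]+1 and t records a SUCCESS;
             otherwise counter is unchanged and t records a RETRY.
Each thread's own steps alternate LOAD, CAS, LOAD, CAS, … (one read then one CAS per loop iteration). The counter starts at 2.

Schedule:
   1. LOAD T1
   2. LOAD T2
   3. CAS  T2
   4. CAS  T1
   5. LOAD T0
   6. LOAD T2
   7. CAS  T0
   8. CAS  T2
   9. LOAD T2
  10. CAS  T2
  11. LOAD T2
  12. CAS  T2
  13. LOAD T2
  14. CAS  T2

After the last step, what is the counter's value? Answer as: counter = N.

counter = 7

#1 T1 reads 2
#2 T2 reads 2
#3 T2 CAS(2→3) writes; counter now 3
#4 T1 CAS(2→3) fails; counter now 3
#5 T0 reads 3
#6 T2 reads 3
#7 T0 CAS(3→4) writes; counter now 4
#8 T2 CAS(3→4) fails; counter now 4
#9 T2 reads 4
#10 T2 CAS(4→5) writes; counter now 5
#11 T2 reads 5
#12 T2 CAS(5→6) writes; counter now 6
#13 T2 reads 6
#14 T2 CAS(6→7) writes; counter now 7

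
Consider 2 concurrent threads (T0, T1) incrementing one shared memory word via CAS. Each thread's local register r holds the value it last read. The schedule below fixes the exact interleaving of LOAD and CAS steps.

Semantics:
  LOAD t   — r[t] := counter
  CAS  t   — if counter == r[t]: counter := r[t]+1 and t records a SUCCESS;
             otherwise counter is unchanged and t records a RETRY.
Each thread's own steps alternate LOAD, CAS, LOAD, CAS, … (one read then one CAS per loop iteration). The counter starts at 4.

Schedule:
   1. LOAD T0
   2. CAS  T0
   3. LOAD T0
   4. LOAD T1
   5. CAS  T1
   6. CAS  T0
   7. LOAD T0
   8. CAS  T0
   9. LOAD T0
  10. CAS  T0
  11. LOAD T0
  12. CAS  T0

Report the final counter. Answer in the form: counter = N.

#1 T0 reads 4
#2 T0 CAS(4→5) writes; counter now 5
#3 T0 reads 5
#4 T1 reads 5
#5 T1 CAS(5→6) writes; counter now 6
#6 T0 CAS(5→6) fails; counter now 6
#7 T0 reads 6
#8 T0 CAS(6→7) writes; counter now 7
#9 T0 reads 7
#10 T0 CAS(7→8) writes; counter now 8
#11 T0 reads 8
#12 T0 CAS(8→9) writes; counter now 9

counter = 9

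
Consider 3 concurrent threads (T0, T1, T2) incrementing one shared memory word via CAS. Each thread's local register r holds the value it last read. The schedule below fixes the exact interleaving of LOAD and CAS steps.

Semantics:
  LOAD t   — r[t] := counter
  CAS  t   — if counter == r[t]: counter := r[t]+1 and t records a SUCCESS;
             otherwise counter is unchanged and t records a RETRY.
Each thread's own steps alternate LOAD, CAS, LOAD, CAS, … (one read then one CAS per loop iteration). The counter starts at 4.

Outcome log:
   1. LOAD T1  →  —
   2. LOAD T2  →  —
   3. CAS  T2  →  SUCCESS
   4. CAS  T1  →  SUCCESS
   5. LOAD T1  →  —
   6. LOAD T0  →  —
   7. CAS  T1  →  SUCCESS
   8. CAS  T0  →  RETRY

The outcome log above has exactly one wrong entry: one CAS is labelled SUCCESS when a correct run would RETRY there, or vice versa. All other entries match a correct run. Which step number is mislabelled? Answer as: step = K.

Re-executing:
step 1: T1 LOAD ⇒ load; ctr=4 reg=4
step 2: T2 LOAD ⇒ load; ctr=4 reg=4
step 3: T2 CAS ⇒ ok; ctr=5 reg=4
step 4: T1 CAS ⇒ retry; ctr=5 reg=4
step 5: T1 LOAD ⇒ load; ctr=5 reg=5
step 6: T0 LOAD ⇒ load; ctr=5 reg=5
step 7: T1 CAS ⇒ ok; ctr=6 reg=5
step 8: T0 CAS ⇒ retry; ctr=6 reg=5
Flip is step 4.

step = 4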